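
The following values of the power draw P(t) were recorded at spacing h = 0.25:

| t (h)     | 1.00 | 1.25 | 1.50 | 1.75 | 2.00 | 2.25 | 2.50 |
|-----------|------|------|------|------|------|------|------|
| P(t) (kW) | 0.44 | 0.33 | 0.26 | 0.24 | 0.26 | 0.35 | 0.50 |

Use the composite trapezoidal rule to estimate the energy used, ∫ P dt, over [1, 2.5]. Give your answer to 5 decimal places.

0.47750

h = 0.25, n = 6.
(h/2)·[y₀ + 2y₁ + 2y₂ + 2y₃ + 2y₄ + 2y₅ + y₆] = 0.125·(3.82) = 0.47750.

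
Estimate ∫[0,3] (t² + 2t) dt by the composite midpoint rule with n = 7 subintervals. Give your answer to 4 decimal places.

h = (3 − 0)/7 = 0.428571.
Midpoints m₁,…,m₇ = 0.214286, 0.642857, 1.071429, 1.5, 1.928571, 2.357143, 2.785714.
f(m₁)=0.474490, f(m₂)=1.698980, f(m₃)=3.290816, f(m₄)=5.25, f(m₅)=7.576531, f(m₆)=10.270408, f(m₇)=13.331633.
h·[f(m₁) + f(m₂) + f(m₃) + f(m₄) + f(m₅) + f(m₆) + f(m₇)] = 0.428571·(41.892857) = 17.9541.

17.9541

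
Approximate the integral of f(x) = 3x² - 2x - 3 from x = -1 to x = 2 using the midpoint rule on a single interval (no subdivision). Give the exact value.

-9.75

M = (b−a)·f(0.5) = 3·(-3.25) = -9.75.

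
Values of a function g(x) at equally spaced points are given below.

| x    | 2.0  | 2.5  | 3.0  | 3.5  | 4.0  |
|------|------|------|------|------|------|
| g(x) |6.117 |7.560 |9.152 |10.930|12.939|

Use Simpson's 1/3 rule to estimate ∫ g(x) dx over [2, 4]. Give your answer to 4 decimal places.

18.5533

h = 0.5, n = 4.
(h/3)·[y₀ + 4y₁ + 2y₂ + 4y₃ + y₄] = 0.166667·(111.320) = 18.5533.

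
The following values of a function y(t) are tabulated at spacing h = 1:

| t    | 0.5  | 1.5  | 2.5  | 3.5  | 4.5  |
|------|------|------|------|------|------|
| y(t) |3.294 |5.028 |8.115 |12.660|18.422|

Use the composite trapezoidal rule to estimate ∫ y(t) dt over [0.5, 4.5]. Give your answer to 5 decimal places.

36.66100

h = 1, n = 4.
(h/2)·[y₀ + 2y₁ + 2y₂ + 2y₃ + y₄] = 0.5·(73.322) = 36.66100.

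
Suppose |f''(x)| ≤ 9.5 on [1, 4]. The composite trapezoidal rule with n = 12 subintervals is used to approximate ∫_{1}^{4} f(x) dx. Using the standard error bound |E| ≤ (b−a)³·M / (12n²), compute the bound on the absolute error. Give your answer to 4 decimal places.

0.1484

|E| ≤ (3)³·9.5 / (12·12²) = 256.5/1728 = 0.1484.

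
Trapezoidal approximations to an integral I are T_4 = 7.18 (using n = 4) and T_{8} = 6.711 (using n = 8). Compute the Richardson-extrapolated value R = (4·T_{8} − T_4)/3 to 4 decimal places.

R = (4·T_{8} − T_4) / 3 = (4·6.711 − 7.18)/3 = (19.664)/3 = 6.5547.

6.5547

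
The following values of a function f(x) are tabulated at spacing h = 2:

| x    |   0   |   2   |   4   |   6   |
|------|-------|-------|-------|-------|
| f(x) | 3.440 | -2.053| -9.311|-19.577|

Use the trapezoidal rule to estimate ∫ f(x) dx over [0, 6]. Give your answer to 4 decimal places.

h = 2, n = 3.
(h/2)·[y₀ + 2y₁ + 2y₂ + y₃] = 1·(-38.865) = -38.8650.

-38.8650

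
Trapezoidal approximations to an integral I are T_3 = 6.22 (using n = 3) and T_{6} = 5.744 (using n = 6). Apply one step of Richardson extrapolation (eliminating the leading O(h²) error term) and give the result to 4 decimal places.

5.5853

R = (4·T_{6} − T_3) / 3 = (4·5.744 − 6.22)/3 = (16.756)/3 = 5.5853.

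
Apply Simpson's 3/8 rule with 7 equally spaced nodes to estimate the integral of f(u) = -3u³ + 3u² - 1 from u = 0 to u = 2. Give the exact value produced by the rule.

h = (2 − 0)/6 = 0.333333.
Nodes u₀,…,u₆ = 0, 0.333333, 0.666667, 1, 1.333333, 1.666667, 2.
f(u) = -3u³ + 3u² - 1: f₀=-1, f₁=-0.777778, f₂=-0.555556, f₃=-1, f₄=-2.777778, f₅=-6.555556, f₆=-13.
(3h/8)·[f₀ + 3f₁ + 3f₂ + 2f₃ + 3f₄ + 3f₅ + f₆] = 0.125·(-48) = -6.

-6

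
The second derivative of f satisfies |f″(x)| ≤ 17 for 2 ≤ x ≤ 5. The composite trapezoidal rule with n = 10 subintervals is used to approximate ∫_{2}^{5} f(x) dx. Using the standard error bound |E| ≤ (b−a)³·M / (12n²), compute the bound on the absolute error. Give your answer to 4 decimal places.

0.3825

|E| ≤ (3)³·17 / (12·10²) = 459/1200 = 0.3825.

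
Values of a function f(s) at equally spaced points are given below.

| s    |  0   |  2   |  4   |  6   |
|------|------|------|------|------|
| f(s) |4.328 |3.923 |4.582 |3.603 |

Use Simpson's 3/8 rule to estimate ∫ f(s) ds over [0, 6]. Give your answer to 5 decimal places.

h = 2, n = 3.
(3h/8)·[y₀ + 3y₁ + 3y₂ + y₃] = 0.75·(33.446) = 25.08450.

25.08450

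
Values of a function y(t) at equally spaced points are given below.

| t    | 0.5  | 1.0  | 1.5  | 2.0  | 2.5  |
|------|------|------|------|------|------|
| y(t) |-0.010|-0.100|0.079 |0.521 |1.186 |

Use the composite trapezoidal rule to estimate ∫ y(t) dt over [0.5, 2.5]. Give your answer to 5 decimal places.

h = 0.5, n = 4.
(h/2)·[y₀ + 2y₁ + 2y₂ + 2y₃ + y₄] = 0.25·(2.176) = 0.54400.

0.54400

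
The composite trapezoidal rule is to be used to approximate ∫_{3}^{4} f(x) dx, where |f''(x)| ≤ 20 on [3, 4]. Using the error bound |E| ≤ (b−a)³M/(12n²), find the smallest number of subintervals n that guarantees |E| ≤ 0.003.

Need 20/(12n²) ≤ 0.003.
n² ≥ 20/(12·0.003) = 555.556 ⇒ n ≥ 23.5702, so the smallest n is 24.

24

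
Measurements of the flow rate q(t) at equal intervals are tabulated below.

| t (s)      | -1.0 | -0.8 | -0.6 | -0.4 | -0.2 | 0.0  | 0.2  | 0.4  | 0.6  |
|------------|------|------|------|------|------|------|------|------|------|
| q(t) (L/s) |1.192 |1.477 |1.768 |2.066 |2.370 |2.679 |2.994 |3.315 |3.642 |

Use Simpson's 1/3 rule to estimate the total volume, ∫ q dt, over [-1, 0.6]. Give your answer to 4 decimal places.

h = 0.2, n = 8.
(h/3)·[y₀ + 4y₁ + 2y₂ + 4y₃ + 2y₄ + 4y₅ + 2y₆ + 4y₇ + y₈] = 0.066667·(57.246) = 3.8164.

3.8164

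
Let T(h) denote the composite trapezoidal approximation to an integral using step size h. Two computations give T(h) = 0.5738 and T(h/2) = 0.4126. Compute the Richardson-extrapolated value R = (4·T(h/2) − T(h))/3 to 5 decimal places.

R = (4·T(h/2) − T(h)) / 3 = (4·0.4126 − 0.5738)/3 = (1.0766)/3 = 0.35887.

0.35887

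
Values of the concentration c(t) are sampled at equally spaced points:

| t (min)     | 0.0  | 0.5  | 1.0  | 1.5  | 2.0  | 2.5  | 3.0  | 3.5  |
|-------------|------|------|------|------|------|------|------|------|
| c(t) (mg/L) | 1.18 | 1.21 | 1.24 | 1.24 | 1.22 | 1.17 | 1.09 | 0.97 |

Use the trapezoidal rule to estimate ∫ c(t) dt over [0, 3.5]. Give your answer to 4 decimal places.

4.1225

h = 0.5, n = 7.
(h/2)·[y₀ + 2y₁ + 2y₂ + 2y₃ + 2y₄ + 2y₅ + 2y₆ + y₇] = 0.25·(16.49) = 4.1225.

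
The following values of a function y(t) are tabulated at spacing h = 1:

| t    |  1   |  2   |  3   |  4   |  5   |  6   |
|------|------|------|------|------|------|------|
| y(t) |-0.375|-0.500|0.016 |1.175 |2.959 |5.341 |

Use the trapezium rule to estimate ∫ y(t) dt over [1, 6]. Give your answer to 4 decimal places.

h = 1, n = 5.
(h/2)·[y₀ + 2y₁ + 2y₂ + 2y₃ + 2y₄ + y₅] = 0.5·(12.266) = 6.1330.

6.1330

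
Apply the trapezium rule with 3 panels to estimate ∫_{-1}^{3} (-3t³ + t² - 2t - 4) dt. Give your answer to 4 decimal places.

-84.1481

h = (3 − (-1))/3 = 1.333333.
Nodes t₀,…,t₃ = -1, 0.333333, 1.666667, 3.
f(t) = -3t³ + t² - 2t - 4: f₀=2, f₁=-4.666667, f₂=-18.444444, f₃=-82.
(h/2)·[f₀ + 2f₁ + 2f₂ + f₃] = 0.666667·(-126.222222) = -84.1481.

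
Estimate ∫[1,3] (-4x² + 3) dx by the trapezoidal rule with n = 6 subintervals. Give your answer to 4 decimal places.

h = (3 − 1)/6 = 0.333333.
Nodes x₀,…,x₆ = 1, 1.333333, 1.666667, 2, 2.333333, 2.666667, 3.
f(x) = -4x² + 3: f₀=-1, f₁=-4.111111, f₂=-8.111111, f₃=-13, f₄=-18.777778, f₅=-25.444444, f₆=-33.
(h/2)·[f₀ + 2f₁ + 2f₂ + 2f₃ + 2f₄ + 2f₅ + f₆] = 0.166667·(-172.888889) = -28.8148.

-28.8148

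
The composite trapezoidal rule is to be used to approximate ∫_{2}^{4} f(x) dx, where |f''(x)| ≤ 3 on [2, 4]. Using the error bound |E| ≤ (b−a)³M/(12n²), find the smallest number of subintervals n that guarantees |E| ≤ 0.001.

Need 24/(12n²) ≤ 0.001.
n² ≥ 24/(12·0.001) = 2000 ⇒ n ≥ 44.7214, so the smallest n is 45.

45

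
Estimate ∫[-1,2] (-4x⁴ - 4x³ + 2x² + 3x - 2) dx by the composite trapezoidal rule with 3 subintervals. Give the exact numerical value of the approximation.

h = (2 − (-1))/3 = 1.
Nodes x₀,…,x₃ = -1, 0, 1, 2.
f(x) = -4x⁴ - 4x³ + 2x² + 3x - 2: f₀=-3, f₁=-2, f₂=-5, f₃=-84.
(h/2)·[f₀ + 2f₁ + 2f₂ + f₃] = 0.5·(-101) = -50.5.

-50.5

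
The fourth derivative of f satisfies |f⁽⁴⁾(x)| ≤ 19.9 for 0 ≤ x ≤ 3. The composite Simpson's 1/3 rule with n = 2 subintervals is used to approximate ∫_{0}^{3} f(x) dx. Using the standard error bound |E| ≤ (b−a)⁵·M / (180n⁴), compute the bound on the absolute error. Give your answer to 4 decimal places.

1.6791

|E| ≤ (3)⁵·19.9 / (180·2⁴) = 4835.7/2880 = 1.6791.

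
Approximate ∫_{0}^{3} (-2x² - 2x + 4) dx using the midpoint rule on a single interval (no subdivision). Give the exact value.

-10.5

M = (b−a)·f(1.5) = 3·(-3.5) = -10.5.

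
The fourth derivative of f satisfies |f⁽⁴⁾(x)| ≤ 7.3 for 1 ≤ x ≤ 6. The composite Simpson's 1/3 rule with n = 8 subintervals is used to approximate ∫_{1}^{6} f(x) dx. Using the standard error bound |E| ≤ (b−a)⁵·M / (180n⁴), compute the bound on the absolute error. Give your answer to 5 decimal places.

|E| ≤ (5)⁵·7.3 / (180·8⁴) = 22812.5/737280 = 0.03094.

0.03094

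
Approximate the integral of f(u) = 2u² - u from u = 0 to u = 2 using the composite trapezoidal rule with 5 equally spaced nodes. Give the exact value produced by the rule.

h = (2 − 0)/4 = 0.5.
Nodes u₀,…,u₄ = 0, 0.5, 1, 1.5, 2.
f(u) = 2u² - u: f₀=0, f₁=0, f₂=1, f₃=3, f₄=6.
(h/2)·[f₀ + 2f₁ + 2f₂ + 2f₃ + f₄] = 0.25·(14) = 3.5.

3.5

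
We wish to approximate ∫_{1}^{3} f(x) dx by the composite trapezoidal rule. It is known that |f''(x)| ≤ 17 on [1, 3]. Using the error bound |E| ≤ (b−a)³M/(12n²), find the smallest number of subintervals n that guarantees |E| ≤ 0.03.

Need 136/(12n²) ≤ 0.03.
n² ≥ 136/(12·0.03) = 377.778 ⇒ n ≥ 19.4365, so the smallest n is 20.

20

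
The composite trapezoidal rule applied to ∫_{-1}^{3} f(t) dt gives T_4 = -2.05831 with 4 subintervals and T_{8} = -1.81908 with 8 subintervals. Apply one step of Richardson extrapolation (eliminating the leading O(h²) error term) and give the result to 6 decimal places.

-1.739337

R = (4·T_{8} − T_4) / 3 = (4·(-1.81908) − (-2.05831))/3 = (-5.21801)/3 = -1.739337.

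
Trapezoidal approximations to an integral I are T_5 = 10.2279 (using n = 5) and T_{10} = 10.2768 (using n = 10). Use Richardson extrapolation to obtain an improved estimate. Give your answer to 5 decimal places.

10.29310

R = (4·T_{10} − T_5) / 3 = (4·10.2768 − 10.2279)/3 = (30.8793)/3 = 10.29310.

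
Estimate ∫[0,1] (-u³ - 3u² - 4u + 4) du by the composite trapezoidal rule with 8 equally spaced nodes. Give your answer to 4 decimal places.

h = (1 − 0)/7 = 0.142857.
Nodes u₀,…,u₇ = 0, 0.142857, 0.285714, 0.428571, 0.571429, 0.714286, 0.857143, 1.
f(u) = -u³ - 3u² - 4u + 4: f₀=4, f₁=3.364431, f₂=2.588921, f₃=1.655977, f₄=0.548105, f₅=-0.752187, f₆=-2.262391, f₇=-4.
(h/2)·[f₀ + 2f₁ + 2f₂ + 2f₃ + 2f₄ + 2f₅ + 2f₆ + f₇] = 0.071429·(10.285714) = 0.7347.

0.7347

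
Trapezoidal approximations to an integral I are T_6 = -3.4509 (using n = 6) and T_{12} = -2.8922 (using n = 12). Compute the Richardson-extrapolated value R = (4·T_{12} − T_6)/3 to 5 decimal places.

-2.70597

R = (4·T_{12} − T_6) / 3 = (4·(-2.8922) − (-3.4509))/3 = (-8.1179)/3 = -2.70597.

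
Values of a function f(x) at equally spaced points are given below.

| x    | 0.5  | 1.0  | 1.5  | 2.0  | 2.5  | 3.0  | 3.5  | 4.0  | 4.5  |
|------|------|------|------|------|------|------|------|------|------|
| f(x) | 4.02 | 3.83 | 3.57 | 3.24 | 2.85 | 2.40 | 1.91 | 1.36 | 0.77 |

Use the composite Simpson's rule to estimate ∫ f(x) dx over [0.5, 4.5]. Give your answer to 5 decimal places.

h = 0.5, n = 8.
(h/3)·[y₀ + 4y₁ + 2y₂ + 4y₃ + 2y₄ + 4y₅ + 2y₆ + 4y₇ + y₈] = 0.166667·(64.77) = 10.79500.

10.79500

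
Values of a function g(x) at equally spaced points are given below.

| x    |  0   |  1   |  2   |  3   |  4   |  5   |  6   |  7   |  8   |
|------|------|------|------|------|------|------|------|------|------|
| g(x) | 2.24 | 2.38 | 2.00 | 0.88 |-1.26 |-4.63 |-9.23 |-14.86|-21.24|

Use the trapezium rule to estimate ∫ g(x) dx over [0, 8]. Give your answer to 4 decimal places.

-34.2200

h = 1, n = 8.
(h/2)·[y₀ + 2y₁ + 2y₂ + 2y₃ + 2y₄ + 2y₅ + 2y₆ + 2y₇ + y₈] = 0.5·(-68.44) = -34.2200.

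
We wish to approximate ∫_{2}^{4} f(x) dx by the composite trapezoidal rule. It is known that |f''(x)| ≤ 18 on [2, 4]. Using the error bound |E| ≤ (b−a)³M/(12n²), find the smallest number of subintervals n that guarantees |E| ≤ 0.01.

35

Need 144/(12n²) ≤ 0.01.
n² ≥ 144/(12·0.01) = 1200 ⇒ n ≥ 34.6410, so the smallest n is 35.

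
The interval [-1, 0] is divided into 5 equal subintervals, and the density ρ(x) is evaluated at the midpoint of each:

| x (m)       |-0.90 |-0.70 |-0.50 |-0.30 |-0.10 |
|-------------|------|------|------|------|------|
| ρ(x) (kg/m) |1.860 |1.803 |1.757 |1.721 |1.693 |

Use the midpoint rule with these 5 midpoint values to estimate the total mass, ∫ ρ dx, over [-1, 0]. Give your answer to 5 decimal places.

1.76680

h = 0.2, n = 5.
h·[y(m₁) + y(m₂) + y(m₃) + y(m₄) + y(m₅)] = 0.2·(8.834) = 1.76680.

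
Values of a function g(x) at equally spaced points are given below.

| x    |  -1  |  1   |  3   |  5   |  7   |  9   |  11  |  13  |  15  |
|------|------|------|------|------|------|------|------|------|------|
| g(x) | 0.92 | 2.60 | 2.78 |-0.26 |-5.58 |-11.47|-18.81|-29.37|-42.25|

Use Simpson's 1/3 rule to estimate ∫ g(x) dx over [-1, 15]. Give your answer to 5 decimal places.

-159.03333

h = 2, n = 8.
(h/3)·[y₀ + 4y₁ + 2y₂ + 4y₃ + 2y₄ + 4y₅ + 2y₆ + 4y₇ + y₈] = 0.666667·(-238.55) = -159.03333.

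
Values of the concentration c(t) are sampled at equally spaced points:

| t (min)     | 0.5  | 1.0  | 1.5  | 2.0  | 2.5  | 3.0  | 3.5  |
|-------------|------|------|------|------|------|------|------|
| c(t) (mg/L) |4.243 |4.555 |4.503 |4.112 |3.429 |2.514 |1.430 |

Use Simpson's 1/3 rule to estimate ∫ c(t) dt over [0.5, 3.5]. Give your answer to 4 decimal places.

11.0435

h = 0.5, n = 6.
(h/3)·[y₀ + 4y₁ + 2y₂ + 4y₃ + 2y₄ + 4y₅ + y₆] = 0.166667·(66.261) = 11.0435.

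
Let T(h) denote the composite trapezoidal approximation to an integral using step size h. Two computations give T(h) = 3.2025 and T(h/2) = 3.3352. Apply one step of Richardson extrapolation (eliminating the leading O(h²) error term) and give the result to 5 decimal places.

R = (4·T(h/2) − T(h)) / 3 = (4·3.3352 − 3.2025)/3 = (10.1383)/3 = 3.37943.

3.37943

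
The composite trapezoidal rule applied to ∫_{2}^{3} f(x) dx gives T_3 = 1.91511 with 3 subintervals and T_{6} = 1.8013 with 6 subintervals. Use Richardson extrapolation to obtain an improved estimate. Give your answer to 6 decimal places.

R = (4·T_{6} − T_3) / 3 = (4·1.8013 − 1.91511)/3 = (5.29009)/3 = 1.763363.

1.763363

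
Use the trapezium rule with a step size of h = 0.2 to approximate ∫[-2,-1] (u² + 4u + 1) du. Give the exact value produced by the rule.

h = (-1 − (-2))/5 = 0.2.
Nodes u₀,…,u₅ = -2, -1.8, -1.6, -1.4, -1.2, -1.
f(u) = u² + 4u + 1: f₀=-3, f₁=-2.96, f₂=-2.84, f₃=-2.64, f₄=-2.36, f₅=-2.
(h/2)·[f₀ + 2f₁ + 2f₂ + 2f₃ + 2f₄ + f₅] = 0.1·(-26.6) = -2.66.

-2.66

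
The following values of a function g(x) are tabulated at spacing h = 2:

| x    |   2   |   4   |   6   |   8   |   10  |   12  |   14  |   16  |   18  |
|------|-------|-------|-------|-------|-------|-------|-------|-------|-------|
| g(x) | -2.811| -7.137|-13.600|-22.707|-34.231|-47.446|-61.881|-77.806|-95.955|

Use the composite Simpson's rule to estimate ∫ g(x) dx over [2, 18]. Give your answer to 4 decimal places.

-625.7160

h = 2, n = 8.
(h/3)·[y₀ + 4y₁ + 2y₂ + 4y₃ + 2y₄ + 4y₅ + 2y₆ + 4y₇ + y₈] = 0.666667·(-938.574) = -625.7160.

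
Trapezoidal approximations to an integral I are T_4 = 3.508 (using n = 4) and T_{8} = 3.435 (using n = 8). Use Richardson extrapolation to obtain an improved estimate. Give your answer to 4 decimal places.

R = (4·T_{8} − T_4) / 3 = (4·3.435 − 3.508)/3 = (10.232)/3 = 3.4107.

3.4107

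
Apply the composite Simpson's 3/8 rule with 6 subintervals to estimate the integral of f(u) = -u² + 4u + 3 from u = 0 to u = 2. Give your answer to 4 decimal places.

h = (2 − 0)/6 = 0.333333.
Nodes u₀,…,u₆ = 0, 0.333333, 0.666667, 1, 1.333333, 1.666667, 2.
f(u) = -u² + 4u + 3: f₀=3, f₁=4.222222, f₂=5.222222, f₃=6, f₄=6.555556, f₅=6.888889, f₆=7.
(3h/8)·[f₀ + 3f₁ + 3f₂ + 2f₃ + 3f₄ + 3f₅ + f₆] = 0.125·(90.666667) = 11.3333.

11.3333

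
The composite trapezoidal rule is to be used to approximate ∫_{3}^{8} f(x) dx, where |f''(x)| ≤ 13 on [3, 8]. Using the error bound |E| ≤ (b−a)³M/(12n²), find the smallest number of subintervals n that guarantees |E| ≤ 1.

12

Need 1625/(12n²) ≤ 1.
n² ≥ 1625/(12·1) = 135.417 ⇒ n ≥ 11.6369, so the smallest n is 12.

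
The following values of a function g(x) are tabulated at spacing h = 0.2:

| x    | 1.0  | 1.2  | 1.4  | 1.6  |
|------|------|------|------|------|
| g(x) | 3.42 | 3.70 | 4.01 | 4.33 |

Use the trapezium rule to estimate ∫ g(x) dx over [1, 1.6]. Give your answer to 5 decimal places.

2.31700

h = 0.2, n = 3.
(h/2)·[y₀ + 2y₁ + 2y₂ + y₃] = 0.1·(23.17) = 2.31700.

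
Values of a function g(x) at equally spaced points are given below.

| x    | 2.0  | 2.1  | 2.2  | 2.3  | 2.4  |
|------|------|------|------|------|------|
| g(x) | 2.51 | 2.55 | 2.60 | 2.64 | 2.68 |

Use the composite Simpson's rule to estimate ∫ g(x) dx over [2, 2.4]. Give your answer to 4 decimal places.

1.0383

h = 0.1, n = 4.
(h/3)·[y₀ + 4y₁ + 2y₂ + 4y₃ + y₄] = 0.033333·(31.15) = 1.0383.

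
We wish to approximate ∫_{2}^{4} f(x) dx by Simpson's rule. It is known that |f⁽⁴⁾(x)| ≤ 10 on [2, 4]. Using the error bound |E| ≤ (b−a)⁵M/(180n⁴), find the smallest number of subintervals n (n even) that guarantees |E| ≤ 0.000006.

Need 320/(180n⁴) ≤ 0.000006.
n⁴ ≥ 320/(180·0.000006) = 296296 ⇒ n ≥ 23.3309, so the smallest even n is 24. (n must be even for Simpson's rule.)

24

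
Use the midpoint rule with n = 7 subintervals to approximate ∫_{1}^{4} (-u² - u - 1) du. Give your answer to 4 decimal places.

h = (4 − 1)/7 = 0.428571.
Midpoints m₁,…,m₇ = 1.214286, 1.642857, 2.071429, 2.5, 2.928571, 3.357143, 3.785714.
f(m₁)=-3.688776, f(m₂)=-5.341837, f(m₃)=-7.362245, f(m₄)=-9.75, f(m₅)=-12.505102, f(m₆)=-15.627551, f(m₇)=-19.117347.
h·[f(m₁) + f(m₂) + f(m₃) + f(m₄) + f(m₅) + f(m₆) + f(m₇)] = 0.428571·(-73.392857) = -31.4541.

-31.4541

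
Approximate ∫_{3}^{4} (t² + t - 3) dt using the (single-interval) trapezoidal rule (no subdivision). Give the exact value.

13

T = (b−a)/2 · [f(3) + f(4)] = 0.5·[9 + 17] = 13.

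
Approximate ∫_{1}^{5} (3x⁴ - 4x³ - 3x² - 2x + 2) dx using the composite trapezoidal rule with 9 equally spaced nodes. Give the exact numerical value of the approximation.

1134.875

h = (5 − 1)/8 = 0.5.
Nodes x₀,…,x₈ = 1, 1.5, 2, 2.5, 3, 3.5, 4, 4.5, 5.
f(x) = 3x⁴ - 4x³ - 3x² - 2x + 2: f₀=-4, f₁=-6.0625, f₂=2, f₃=32.9375, f₄=104, f₅=236.9375, f₆=458, f₇=797.9375, f₈=1292.
(h/2)·[f₀ + 2f₁ + 2f₂ + 2f₃ + 2f₄ + 2f₅ + 2f₆ + 2f₇ + f₈] = 0.25·(4539.5) = 1134.875.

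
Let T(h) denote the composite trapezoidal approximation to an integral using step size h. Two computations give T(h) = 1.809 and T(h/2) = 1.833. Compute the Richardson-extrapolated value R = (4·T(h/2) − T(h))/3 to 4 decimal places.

R = (4·T(h/2) − T(h)) / 3 = (4·1.833 − 1.809)/3 = (5.523)/3 = 1.8410.

1.8410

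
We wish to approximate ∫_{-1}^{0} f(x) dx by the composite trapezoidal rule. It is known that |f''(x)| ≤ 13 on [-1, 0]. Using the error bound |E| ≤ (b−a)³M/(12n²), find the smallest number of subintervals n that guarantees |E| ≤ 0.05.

5

Need 13/(12n²) ≤ 0.05.
n² ≥ 13/(12·0.05) = 21.6667 ⇒ n ≥ 4.6547, so the smallest n is 5.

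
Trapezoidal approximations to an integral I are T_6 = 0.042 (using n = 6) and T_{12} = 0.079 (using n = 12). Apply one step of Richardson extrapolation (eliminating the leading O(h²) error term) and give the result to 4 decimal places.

0.0913

R = (4·T_{12} − T_6) / 3 = (4·0.079 − 0.042)/3 = (0.274)/3 = 0.0913.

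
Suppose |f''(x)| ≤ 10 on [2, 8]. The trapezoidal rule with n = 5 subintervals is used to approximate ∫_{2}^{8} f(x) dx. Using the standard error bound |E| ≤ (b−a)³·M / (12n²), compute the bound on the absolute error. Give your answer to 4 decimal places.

|E| ≤ (6)³·10 / (12·5²) = 2160/300 = 7.2000.

7.2000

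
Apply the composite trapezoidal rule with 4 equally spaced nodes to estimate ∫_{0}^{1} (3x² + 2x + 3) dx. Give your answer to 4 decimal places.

5.0556

h = (1 − 0)/3 = 0.333333.
Nodes x₀,…,x₃ = 0, 0.333333, 0.666667, 1.
f(x) = 3x² + 2x + 3: f₀=3, f₁=4, f₂=5.666667, f₃=8.
(h/2)·[f₀ + 2f₁ + 2f₂ + f₃] = 0.166667·(30.333333) = 5.0556.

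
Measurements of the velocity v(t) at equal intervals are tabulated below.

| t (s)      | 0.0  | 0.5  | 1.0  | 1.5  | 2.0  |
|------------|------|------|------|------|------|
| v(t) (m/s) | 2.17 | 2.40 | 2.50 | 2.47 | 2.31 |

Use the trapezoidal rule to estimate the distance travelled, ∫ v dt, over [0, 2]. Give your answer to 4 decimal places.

h = 0.5, n = 4.
(h/2)·[y₀ + 2y₁ + 2y₂ + 2y₃ + y₄] = 0.25·(19.22) = 4.8050.

4.8050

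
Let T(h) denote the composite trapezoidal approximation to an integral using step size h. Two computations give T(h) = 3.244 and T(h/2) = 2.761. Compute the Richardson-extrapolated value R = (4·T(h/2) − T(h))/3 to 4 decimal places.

R = (4·T(h/2) − T(h)) / 3 = (4·2.761 − 3.244)/3 = (7.800)/3 = 2.6000.

2.6000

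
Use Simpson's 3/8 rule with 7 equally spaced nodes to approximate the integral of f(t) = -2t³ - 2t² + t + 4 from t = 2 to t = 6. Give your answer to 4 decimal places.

h = (6 − 2)/6 = 0.666667.
Nodes t₀,…,t₆ = 2, 2.666667, 3.333333, 4, 4.666667, 5.333333, 6.
f(t) = -2t³ - 2t² + t + 4: f₀=-18, f₁=-45.481481, f₂=-88.962963, f₃=-152, f₄=-238.148148, f₅=-350.962963, f₆=-494.
(3h/8)·[f₀ + 3f₁ + 3f₂ + 2f₃ + 3f₄ + 3f₅ + f₆] = 0.25·(-2986.666667) = -746.6667.

-746.6667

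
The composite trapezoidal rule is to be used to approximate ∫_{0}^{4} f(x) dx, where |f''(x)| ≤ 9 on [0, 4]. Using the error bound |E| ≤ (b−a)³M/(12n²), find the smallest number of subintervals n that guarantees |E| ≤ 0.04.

35

Need 576/(12n²) ≤ 0.04.
n² ≥ 576/(12·0.04) = 1200 ⇒ n ≥ 34.6410, so the smallest n is 35.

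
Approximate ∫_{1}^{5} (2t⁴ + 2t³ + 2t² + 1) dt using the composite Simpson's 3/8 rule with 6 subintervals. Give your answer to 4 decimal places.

1648.7407

h = (5 − 1)/6 = 0.666667.
Nodes t₀,…,t₆ = 1, 1.666667, 2.333333, 3, 3.666667, 4.333333, 5.
f(t) = 2t⁴ + 2t³ + 2t² + 1: f₀=7, f₁=31.246914, f₂=96.580247, f₃=235, f₄=487.987654, f₅=906.506173, f₆=1551.
(3h/8)·[f₀ + 3f₁ + 3f₂ + 2f₃ + 3f₄ + 3f₅ + f₆] = 0.25·(6594.962963) = 1648.7407.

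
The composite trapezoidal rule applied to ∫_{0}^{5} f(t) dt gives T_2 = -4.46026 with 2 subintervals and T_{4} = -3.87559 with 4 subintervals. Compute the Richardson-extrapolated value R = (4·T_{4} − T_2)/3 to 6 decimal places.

R = (4·T_{4} − T_2) / 3 = (4·(-3.87559) − (-4.46026))/3 = (-11.04210)/3 = -3.680700.

-3.680700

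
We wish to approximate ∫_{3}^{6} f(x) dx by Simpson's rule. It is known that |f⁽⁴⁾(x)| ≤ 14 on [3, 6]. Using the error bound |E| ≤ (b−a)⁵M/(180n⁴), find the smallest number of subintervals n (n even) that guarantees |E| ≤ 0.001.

12

Need 3402/(180n⁴) ≤ 0.001.
n⁴ ≥ 3402/(180·0.001) = 18900 ⇒ n ≥ 11.7251, so the smallest even n is 12. (n must be even for Simpson's rule.)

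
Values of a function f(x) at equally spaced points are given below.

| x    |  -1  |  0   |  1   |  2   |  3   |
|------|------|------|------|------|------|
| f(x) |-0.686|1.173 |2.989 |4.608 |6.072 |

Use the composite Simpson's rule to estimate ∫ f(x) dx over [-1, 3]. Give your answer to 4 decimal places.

11.4960

h = 1, n = 4.
(h/3)·[y₀ + 4y₁ + 2y₂ + 4y₃ + y₄] = 0.333333·(34.488) = 11.4960.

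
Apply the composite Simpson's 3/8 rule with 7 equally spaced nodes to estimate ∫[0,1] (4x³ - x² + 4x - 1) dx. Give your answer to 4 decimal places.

1.6667

h = (1 − 0)/6 = 0.166667.
Nodes x₀,…,x₆ = 0, 0.166667, 0.333333, 0.5, 0.666667, 0.833333, 1.
f(x) = 4x³ - x² + 4x - 1: f₀=-1, f₁=-0.342593, f₂=0.370370, f₃=1.25, f₄=2.407407, f₅=3.953704, f₆=6.
(3h/8)·[f₀ + 3f₁ + 3f₂ + 2f₃ + 3f₄ + 3f₅ + f₆] = 0.0625·(26.666667) = 1.6667.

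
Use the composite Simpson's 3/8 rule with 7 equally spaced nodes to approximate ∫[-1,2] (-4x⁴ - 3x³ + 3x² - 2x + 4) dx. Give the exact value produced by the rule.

h = (2 − (-1))/6 = 0.5.
Nodes x₀,…,x₆ = -1, -0.5, 0, 0.5, 1, 1.5, 2.
f(x) = -4x⁴ - 3x³ + 3x² - 2x + 4: f₀=8, f₁=5.875, f₂=4, f₃=3.125, f₄=-2, f₅=-22.625, f₆=-76.
(3h/8)·[f₀ + 3f₁ + 3f₂ + 2f₃ + 3f₄ + 3f₅ + f₆] = 0.1875·(-106) = -19.875.

-19.875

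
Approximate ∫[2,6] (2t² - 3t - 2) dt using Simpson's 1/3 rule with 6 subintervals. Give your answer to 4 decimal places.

h = (6 − 2)/6 = 0.666667.
Nodes t₀,…,t₆ = 2, 2.666667, 3.333333, 4, 4.666667, 5.333333, 6.
f(t) = 2t² - 3t - 2: f₀=0, f₁=4.222222, f₂=10.222222, f₃=18, f₄=27.555556, f₅=38.888889, f₆=52.
(h/3)·[f₀ + 4f₁ + 2f₂ + 4f₃ + 2f₄ + 4f₅ + f₆] = 0.222222·(372) = 82.6667.

82.6667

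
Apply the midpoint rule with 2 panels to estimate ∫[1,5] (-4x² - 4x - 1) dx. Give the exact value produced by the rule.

h = (5 − 1)/2 = 2.
Midpoints m₁,…,m₂ = 2, 4.
f(m₁)=-25, f(m₂)=-81.
h·[f(m₁) + f(m₂)] = 2·(-106) = -212.

-212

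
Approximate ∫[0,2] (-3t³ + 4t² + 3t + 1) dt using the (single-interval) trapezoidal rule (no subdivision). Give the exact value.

0

T = (b−a)/2 · [f(0) + f(2)] = 1·[1 + (-1)] = 0.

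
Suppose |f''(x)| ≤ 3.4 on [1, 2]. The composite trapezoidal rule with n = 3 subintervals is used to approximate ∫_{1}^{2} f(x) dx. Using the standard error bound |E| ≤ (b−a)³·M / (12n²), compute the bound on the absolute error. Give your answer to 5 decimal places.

0.03148

|E| ≤ (1)³·3.4 / (12·3²) = 3.4/108 = 0.03148.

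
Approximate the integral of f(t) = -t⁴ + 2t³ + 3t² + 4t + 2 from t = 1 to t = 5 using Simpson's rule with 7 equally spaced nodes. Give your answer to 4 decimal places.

h = (5 − 1)/6 = 0.666667.
Nodes t₀,…,t₆ = 1, 1.666667, 2.333333, 3, 3.666667, 4.333333, 5.
f(t) = -t⁴ + 2t³ + 3t² + 4t + 2: f₀=10, f₁=18.543210, f₂=23.432099, f₃=14, f₄=-25.160494, f₅=-114.197531, f₆=-278.
(h/3)·[f₀ + 4f₁ + 2f₂ + 4f₃ + 2f₄ + 4f₅ + f₆] = 0.222222·(-598.074074) = -132.9053.

-132.9053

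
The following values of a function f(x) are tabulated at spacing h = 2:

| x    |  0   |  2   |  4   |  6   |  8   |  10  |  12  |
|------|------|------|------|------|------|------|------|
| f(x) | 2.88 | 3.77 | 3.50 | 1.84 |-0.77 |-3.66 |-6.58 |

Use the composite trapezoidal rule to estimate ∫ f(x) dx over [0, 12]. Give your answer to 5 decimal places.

h = 2, n = 6.
(h/2)·[y₀ + 2y₁ + 2y₂ + 2y₃ + 2y₄ + 2y₅ + y₆] = 1·(5.66) = 5.66000.

5.66000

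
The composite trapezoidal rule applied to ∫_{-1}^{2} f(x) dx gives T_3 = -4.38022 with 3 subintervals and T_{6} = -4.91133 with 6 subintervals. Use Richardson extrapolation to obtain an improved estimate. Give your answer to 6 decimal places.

-5.088367

R = (4·T_{6} − T_3) / 3 = (4·(-4.91133) − (-4.38022))/3 = (-15.26510)/3 = -5.088367.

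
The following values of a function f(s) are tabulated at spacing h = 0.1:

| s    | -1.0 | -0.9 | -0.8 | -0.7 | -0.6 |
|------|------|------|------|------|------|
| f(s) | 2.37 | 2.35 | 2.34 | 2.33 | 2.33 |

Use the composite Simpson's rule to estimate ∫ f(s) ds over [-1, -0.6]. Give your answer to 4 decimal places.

0.9367

h = 0.1, n = 4.
(h/3)·[y₀ + 4y₁ + 2y₂ + 4y₃ + y₄] = 0.033333·(28.10) = 0.9367.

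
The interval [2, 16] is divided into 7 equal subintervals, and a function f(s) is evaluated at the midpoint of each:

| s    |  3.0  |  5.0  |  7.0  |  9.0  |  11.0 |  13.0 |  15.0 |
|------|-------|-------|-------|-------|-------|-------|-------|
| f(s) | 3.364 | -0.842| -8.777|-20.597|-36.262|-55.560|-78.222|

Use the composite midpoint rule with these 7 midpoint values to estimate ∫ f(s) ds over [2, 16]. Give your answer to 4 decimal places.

-393.7920

h = 2, n = 7.
h·[y(m₁) + y(m₂) + y(m₃) + y(m₄) + y(m₅) + y(m₆) + y(m₇)] = 2·(-196.896) = -393.7920.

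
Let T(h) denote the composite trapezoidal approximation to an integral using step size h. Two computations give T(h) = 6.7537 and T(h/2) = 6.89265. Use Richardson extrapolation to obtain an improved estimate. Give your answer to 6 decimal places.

6.938967

R = (4·T(h/2) − T(h)) / 3 = (4·6.89265 − 6.7537)/3 = (20.81690)/3 = 6.938967.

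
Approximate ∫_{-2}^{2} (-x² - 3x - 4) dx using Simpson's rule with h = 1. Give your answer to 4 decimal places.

-21.3333

h = (2 − (-2))/4 = 1.
Nodes x₀,…,x₄ = -2, -1, 0, 1, 2.
f(x) = -x² - 3x - 4: f₀=-2, f₁=-2, f₂=-4, f₃=-8, f₄=-14.
(h/3)·[f₀ + 4f₁ + 2f₂ + 4f₃ + f₄] = 0.333333·(-64) = -21.3333.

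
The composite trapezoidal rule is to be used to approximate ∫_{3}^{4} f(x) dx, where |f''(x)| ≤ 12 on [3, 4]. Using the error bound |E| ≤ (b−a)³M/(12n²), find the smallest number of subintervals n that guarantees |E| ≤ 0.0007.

38

Need 12/(12n²) ≤ 0.0007.
n² ≥ 12/(12·0.0007) = 1428.57 ⇒ n ≥ 37.7964, so the smallest n is 38.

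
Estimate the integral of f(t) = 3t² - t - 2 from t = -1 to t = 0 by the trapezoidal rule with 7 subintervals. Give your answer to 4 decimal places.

-0.4898

h = (0 − (-1))/7 = 0.142857.
Nodes t₀,…,t₇ = -1, -0.857143, -0.714286, -0.571429, -0.428571, -0.285714, -0.142857, 0.
f(t) = 3t² - t - 2: f₀=2, f₁=1.061224, f₂=0.244898, f₃=-0.448980, f₄=-1.020408, f₅=-1.469388, f₆=-1.795918, f₇=-2.
(h/2)·[f₀ + 2f₁ + 2f₂ + 2f₃ + 2f₄ + 2f₅ + 2f₆ + f₇] = 0.071429·(-6.857143) = -0.4898.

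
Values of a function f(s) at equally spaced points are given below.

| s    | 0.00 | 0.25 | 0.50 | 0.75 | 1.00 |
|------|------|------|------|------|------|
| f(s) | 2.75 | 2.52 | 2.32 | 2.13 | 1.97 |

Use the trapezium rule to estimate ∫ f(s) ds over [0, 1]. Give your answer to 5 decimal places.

2.33250

h = 0.25, n = 4.
(h/2)·[y₀ + 2y₁ + 2y₂ + 2y₃ + y₄] = 0.125·(18.66) = 2.33250.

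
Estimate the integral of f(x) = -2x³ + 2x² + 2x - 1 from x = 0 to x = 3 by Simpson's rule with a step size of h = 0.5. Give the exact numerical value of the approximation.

-16.5

h = (3 − 0)/6 = 0.5.
Nodes x₀,…,x₆ = 0, 0.5, 1, 1.5, 2, 2.5, 3.
f(x) = -2x³ + 2x² + 2x - 1: f₀=-1, f₁=0.25, f₂=1, f₃=-0.25, f₄=-5, f₅=-14.75, f₆=-31.
(h/3)·[f₀ + 4f₁ + 2f₂ + 4f₃ + 2f₄ + 4f₅ + f₆] = 0.166667·(-99) = -16.5.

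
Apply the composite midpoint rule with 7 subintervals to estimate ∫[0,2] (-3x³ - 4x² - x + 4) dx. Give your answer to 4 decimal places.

h = (2 − 0)/7 = 0.285714.
Midpoints m₁,…,m₇ = 0.142857, 0.428571, 0.714286, 1, 1.285714, 1.571429, 1.857143.
f(m₁)=3.766764, f(m₂)=2.600583, f(m₃)=0.151603, f(m₄)=-4, f(m₅)=-10.274052, f(m₆)=-19.090379, f(m₇)=-30.868805.
h·[f(m₁) + f(m₂) + f(m₃) + f(m₄) + f(m₅) + f(m₆) + f(m₇)] = 0.285714·(-57.714286) = -16.4898.

-16.4898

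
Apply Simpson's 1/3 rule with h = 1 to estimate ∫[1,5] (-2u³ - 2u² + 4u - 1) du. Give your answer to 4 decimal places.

h = (5 − 1)/4 = 1.
Nodes u₀,…,u₄ = 1, 2, 3, 4, 5.
f(u) = -2u³ - 2u² + 4u - 1: f₀=-1, f₁=-17, f₂=-61, f₃=-145, f₄=-281.
(h/3)·[f₀ + 4f₁ + 2f₂ + 4f₃ + f₄] = 0.333333·(-1052) = -350.6667.

-350.6667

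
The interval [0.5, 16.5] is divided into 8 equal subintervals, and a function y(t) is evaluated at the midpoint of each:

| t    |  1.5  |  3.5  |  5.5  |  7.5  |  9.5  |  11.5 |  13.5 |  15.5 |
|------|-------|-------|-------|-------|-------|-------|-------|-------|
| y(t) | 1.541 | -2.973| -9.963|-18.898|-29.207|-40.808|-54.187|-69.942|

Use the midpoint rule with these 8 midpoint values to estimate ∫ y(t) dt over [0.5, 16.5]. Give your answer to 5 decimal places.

-448.87400

h = 2, n = 8.
h·[y(m₁) + y(m₂) + y(m₃) + y(m₄) + y(m₅) + y(m₆) + y(m₇) + y(m₈)] = 2·(-224.437) = -448.87400.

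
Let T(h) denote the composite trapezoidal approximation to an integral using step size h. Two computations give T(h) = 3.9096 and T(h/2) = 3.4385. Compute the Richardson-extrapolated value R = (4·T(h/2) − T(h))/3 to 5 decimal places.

R = (4·T(h/2) − T(h)) / 3 = (4·3.4385 − 3.9096)/3 = (9.8444)/3 = 3.28147.

3.28147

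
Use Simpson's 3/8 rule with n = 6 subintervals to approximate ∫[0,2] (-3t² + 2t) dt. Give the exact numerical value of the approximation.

-4

h = (2 − 0)/6 = 0.333333.
Nodes t₀,…,t₆ = 0, 0.333333, 0.666667, 1, 1.333333, 1.666667, 2.
f(t) = -3t² + 2t: f₀=0, f₁=0.333333, f₂=0, f₃=-1, f₄=-2.666667, f₅=-5, f₆=-8.
(3h/8)·[f₀ + 3f₁ + 3f₂ + 2f₃ + 3f₄ + 3f₅ + f₆] = 0.125·(-32) = -4.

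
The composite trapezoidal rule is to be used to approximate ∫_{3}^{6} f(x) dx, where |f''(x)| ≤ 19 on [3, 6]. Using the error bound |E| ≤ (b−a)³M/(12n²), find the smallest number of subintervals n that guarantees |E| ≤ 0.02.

47

Need 513/(12n²) ≤ 0.02.
n² ≥ 513/(12·0.02) = 2137.5 ⇒ n ≥ 46.2331, so the smallest n is 47.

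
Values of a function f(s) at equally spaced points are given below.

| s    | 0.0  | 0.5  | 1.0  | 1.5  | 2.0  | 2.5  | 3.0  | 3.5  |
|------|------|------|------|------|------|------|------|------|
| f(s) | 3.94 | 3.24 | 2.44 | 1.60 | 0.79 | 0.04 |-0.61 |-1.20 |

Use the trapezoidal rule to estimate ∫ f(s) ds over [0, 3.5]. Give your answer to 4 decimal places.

h = 0.5, n = 7.
(h/2)·[y₀ + 2y₁ + 2y₂ + 2y₃ + 2y₄ + 2y₅ + 2y₆ + y₇] = 0.25·(17.74) = 4.4350.

4.4350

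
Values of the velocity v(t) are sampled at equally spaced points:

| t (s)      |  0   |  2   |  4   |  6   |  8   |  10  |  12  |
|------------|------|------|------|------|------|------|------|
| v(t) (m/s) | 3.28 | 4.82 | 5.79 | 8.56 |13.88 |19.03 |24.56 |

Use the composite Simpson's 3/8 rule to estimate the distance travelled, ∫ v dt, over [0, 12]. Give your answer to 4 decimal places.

131.6400

h = 2, n = 6.
(3h/8)·[y₀ + 3y₁ + 3y₂ + 2y₃ + 3y₄ + 3y₅ + y₆] = 0.75·(175.52) = 131.6400.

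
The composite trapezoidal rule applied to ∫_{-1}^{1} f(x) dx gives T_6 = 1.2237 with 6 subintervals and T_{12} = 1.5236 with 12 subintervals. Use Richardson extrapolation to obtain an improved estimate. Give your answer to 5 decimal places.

1.62357

R = (4·T_{12} − T_6) / 3 = (4·1.5236 − 1.2237)/3 = (4.8707)/3 = 1.62357.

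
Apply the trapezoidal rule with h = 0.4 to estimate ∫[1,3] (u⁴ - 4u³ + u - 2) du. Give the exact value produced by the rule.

-31.49504

h = (3 − 1)/5 = 0.4.
Nodes u₀,…,u₅ = 1, 1.4, 1.8, 2.2, 2.6, 3.
f(u) = u⁴ - 4u³ + u - 2: f₀=-4, f₁=-7.7344, f₂=-13.0304, f₃=-18.9664, f₄=-24.0064, f₅=-26.
(h/2)·[f₀ + 2f₁ + 2f₂ + 2f₃ + 2f₄ + f₅] = 0.2·(-157.4752) = -31.49504.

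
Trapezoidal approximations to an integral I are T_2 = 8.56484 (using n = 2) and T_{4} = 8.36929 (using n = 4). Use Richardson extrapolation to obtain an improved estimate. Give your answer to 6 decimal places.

8.304107

R = (4·T_{4} − T_2) / 3 = (4·8.36929 − 8.56484)/3 = (24.91232)/3 = 8.304107.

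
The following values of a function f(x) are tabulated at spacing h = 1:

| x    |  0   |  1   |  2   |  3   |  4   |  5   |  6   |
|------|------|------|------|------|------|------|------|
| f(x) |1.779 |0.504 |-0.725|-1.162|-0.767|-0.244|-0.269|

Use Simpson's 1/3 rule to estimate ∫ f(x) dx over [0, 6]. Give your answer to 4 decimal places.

-1.6940

h = 1, n = 6.
(h/3)·[y₀ + 4y₁ + 2y₂ + 4y₃ + 2y₄ + 4y₅ + y₆] = 0.333333·(-5.082) = -1.6940.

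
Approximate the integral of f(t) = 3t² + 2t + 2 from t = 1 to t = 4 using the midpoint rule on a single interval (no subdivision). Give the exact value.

77.25

M = (b−a)·f(2.5) = 3·(25.75) = 77.25.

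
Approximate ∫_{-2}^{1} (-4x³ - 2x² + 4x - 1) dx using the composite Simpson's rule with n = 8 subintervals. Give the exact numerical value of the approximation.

0

h = (1 − (-2))/8 = 0.375.
Nodes x₀,…,x₈ = -2, -1.625, -1.25, -0.875, -0.5, -0.125, 0.25, 0.625, 1.
f(x) = -4x³ - 2x² + 4x - 1: f₀=15, f₁=4.3828125, f₂=-1.3125, f₃=-3.3515625, f₄=-3, f₅=-1.5234375, f₆=-0.1875, f₇=-0.2578125, f₈=-3.
(h/3)·[f₀ + 4f₁ + 2f₂ + 4f₃ + 2f₄ + 4f₅ + 2f₆ + 4f₇ + f₈] = 0.125·(0) = 0.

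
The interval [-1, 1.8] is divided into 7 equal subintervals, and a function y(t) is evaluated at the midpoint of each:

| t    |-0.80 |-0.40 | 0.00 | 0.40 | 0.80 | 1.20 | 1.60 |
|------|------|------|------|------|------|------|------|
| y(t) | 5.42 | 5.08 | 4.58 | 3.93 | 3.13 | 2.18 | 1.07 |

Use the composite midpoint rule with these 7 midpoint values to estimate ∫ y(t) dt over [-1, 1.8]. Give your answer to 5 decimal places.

10.15600

h = 0.4, n = 7.
h·[y(m₁) + y(m₂) + y(m₃) + y(m₄) + y(m₅) + y(m₆) + y(m₇)] = 0.4·(25.39) = 10.15600.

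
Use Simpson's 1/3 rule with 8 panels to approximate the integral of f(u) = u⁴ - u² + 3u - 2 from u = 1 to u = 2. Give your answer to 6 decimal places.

h = (2 − 1)/8 = 0.125.
Nodes u₀,…,u₈ = 1, 1.125, 1.25, 1.375, 1.5, 1.625, 1.75, 1.875, 2.
f(u) = u⁴ - u² + 3u - 2: f₀=1, f₁=1.711181640625, f₂=2.62890625, f₃=3.808837890625, f₄=5.3125, f₅=7.207275390625, f₆=9.56640625, f₇=12.468994140625, f₈=16.
(h/3)·[f₀ + 4f₁ + 2f₂ + 4f₃ + 2f₄ + 4f₅ + 2f₆ + 4f₇ + f₈] = 0.041667·(152.80078125) = 6.366699.

6.366699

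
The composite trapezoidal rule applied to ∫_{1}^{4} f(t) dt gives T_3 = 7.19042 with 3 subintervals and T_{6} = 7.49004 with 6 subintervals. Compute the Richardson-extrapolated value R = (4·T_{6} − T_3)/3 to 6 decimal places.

7.589913

R = (4·T_{6} − T_3) / 3 = (4·7.49004 − 7.19042)/3 = (22.76974)/3 = 7.589913.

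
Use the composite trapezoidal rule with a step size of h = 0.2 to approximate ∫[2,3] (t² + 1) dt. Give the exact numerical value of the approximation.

7.34

h = (3 − 2)/5 = 0.2.
Nodes t₀,…,t₅ = 2, 2.2, 2.4, 2.6, 2.8, 3.
f(t) = t² + 1: f₀=5, f₁=5.84, f₂=6.76, f₃=7.76, f₄=8.84, f₅=10.
(h/2)·[f₀ + 2f₁ + 2f₂ + 2f₃ + 2f₄ + f₅] = 0.1·(73.4) = 7.34.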